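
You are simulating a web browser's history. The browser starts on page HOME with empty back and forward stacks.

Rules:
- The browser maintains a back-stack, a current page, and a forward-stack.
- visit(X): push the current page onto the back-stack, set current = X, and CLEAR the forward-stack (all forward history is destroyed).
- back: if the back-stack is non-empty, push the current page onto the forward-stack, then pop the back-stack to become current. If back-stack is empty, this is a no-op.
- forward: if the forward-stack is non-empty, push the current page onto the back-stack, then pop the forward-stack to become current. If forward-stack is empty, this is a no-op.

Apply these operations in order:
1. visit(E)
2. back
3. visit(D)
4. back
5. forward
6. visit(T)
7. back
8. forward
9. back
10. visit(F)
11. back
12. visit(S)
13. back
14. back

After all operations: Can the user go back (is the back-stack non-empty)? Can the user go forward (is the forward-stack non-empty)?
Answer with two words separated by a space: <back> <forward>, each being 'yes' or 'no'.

Answer: no yes

Derivation:
After 1 (visit(E)): cur=E back=1 fwd=0
After 2 (back): cur=HOME back=0 fwd=1
After 3 (visit(D)): cur=D back=1 fwd=0
After 4 (back): cur=HOME back=0 fwd=1
After 5 (forward): cur=D back=1 fwd=0
After 6 (visit(T)): cur=T back=2 fwd=0
After 7 (back): cur=D back=1 fwd=1
After 8 (forward): cur=T back=2 fwd=0
After 9 (back): cur=D back=1 fwd=1
After 10 (visit(F)): cur=F back=2 fwd=0
After 11 (back): cur=D back=1 fwd=1
After 12 (visit(S)): cur=S back=2 fwd=0
After 13 (back): cur=D back=1 fwd=1
After 14 (back): cur=HOME back=0 fwd=2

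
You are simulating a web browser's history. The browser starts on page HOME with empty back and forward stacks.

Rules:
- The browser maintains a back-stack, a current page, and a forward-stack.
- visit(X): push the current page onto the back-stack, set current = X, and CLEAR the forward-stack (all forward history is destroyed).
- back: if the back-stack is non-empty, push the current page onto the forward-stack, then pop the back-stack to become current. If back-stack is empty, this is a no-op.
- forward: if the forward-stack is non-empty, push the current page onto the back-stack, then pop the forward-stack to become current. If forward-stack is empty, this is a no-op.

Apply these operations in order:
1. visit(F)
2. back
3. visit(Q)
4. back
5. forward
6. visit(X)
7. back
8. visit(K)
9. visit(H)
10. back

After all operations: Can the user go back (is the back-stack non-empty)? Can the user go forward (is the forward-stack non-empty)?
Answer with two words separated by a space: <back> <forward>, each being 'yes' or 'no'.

After 1 (visit(F)): cur=F back=1 fwd=0
After 2 (back): cur=HOME back=0 fwd=1
After 3 (visit(Q)): cur=Q back=1 fwd=0
After 4 (back): cur=HOME back=0 fwd=1
After 5 (forward): cur=Q back=1 fwd=0
After 6 (visit(X)): cur=X back=2 fwd=0
After 7 (back): cur=Q back=1 fwd=1
After 8 (visit(K)): cur=K back=2 fwd=0
After 9 (visit(H)): cur=H back=3 fwd=0
After 10 (back): cur=K back=2 fwd=1

Answer: yes yes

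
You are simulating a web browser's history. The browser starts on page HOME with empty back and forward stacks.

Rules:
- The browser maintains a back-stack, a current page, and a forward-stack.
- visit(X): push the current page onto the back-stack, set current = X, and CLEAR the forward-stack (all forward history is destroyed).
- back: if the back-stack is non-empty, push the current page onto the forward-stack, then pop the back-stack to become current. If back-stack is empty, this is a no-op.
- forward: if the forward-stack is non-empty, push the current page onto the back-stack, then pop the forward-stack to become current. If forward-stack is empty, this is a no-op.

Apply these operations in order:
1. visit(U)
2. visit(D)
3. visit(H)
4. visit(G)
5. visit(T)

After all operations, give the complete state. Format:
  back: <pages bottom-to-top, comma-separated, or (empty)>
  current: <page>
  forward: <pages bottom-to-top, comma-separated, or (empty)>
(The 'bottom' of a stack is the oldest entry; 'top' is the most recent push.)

After 1 (visit(U)): cur=U back=1 fwd=0
After 2 (visit(D)): cur=D back=2 fwd=0
After 3 (visit(H)): cur=H back=3 fwd=0
After 4 (visit(G)): cur=G back=4 fwd=0
After 5 (visit(T)): cur=T back=5 fwd=0

Answer: back: HOME,U,D,H,G
current: T
forward: (empty)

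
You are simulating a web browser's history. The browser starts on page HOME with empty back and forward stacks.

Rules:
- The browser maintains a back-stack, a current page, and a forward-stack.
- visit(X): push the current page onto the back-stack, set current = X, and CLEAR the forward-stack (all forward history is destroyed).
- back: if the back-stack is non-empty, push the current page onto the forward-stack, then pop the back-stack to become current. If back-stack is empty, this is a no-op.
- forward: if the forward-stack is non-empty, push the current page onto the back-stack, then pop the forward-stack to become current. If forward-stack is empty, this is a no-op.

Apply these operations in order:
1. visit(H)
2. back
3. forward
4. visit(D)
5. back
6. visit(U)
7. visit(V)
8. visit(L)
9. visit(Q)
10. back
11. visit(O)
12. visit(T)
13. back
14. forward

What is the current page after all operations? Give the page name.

After 1 (visit(H)): cur=H back=1 fwd=0
After 2 (back): cur=HOME back=0 fwd=1
After 3 (forward): cur=H back=1 fwd=0
After 4 (visit(D)): cur=D back=2 fwd=0
After 5 (back): cur=H back=1 fwd=1
After 6 (visit(U)): cur=U back=2 fwd=0
After 7 (visit(V)): cur=V back=3 fwd=0
After 8 (visit(L)): cur=L back=4 fwd=0
After 9 (visit(Q)): cur=Q back=5 fwd=0
After 10 (back): cur=L back=4 fwd=1
After 11 (visit(O)): cur=O back=5 fwd=0
After 12 (visit(T)): cur=T back=6 fwd=0
After 13 (back): cur=O back=5 fwd=1
After 14 (forward): cur=T back=6 fwd=0

Answer: T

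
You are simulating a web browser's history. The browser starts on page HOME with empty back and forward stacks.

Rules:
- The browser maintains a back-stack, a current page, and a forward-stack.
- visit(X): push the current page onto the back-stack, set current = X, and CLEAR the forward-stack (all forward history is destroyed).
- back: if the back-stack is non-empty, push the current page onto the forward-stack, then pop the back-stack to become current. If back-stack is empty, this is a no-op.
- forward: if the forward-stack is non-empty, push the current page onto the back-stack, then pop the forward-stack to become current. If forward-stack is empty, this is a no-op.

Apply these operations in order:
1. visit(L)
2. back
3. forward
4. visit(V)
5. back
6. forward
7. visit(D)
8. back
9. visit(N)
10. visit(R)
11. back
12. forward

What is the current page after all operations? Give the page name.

After 1 (visit(L)): cur=L back=1 fwd=0
After 2 (back): cur=HOME back=0 fwd=1
After 3 (forward): cur=L back=1 fwd=0
After 4 (visit(V)): cur=V back=2 fwd=0
After 5 (back): cur=L back=1 fwd=1
After 6 (forward): cur=V back=2 fwd=0
After 7 (visit(D)): cur=D back=3 fwd=0
After 8 (back): cur=V back=2 fwd=1
After 9 (visit(N)): cur=N back=3 fwd=0
After 10 (visit(R)): cur=R back=4 fwd=0
After 11 (back): cur=N back=3 fwd=1
After 12 (forward): cur=R back=4 fwd=0

Answer: R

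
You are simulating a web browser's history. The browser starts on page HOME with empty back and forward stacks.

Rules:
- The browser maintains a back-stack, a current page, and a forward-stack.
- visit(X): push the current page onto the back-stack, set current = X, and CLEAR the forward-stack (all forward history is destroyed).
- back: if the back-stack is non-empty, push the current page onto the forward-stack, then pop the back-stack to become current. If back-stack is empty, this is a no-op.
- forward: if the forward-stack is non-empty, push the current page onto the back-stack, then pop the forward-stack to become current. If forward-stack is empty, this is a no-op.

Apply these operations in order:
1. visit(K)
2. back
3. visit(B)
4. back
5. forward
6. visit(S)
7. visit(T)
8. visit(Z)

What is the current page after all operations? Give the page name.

After 1 (visit(K)): cur=K back=1 fwd=0
After 2 (back): cur=HOME back=0 fwd=1
After 3 (visit(B)): cur=B back=1 fwd=0
After 4 (back): cur=HOME back=0 fwd=1
After 5 (forward): cur=B back=1 fwd=0
After 6 (visit(S)): cur=S back=2 fwd=0
After 7 (visit(T)): cur=T back=3 fwd=0
After 8 (visit(Z)): cur=Z back=4 fwd=0

Answer: Z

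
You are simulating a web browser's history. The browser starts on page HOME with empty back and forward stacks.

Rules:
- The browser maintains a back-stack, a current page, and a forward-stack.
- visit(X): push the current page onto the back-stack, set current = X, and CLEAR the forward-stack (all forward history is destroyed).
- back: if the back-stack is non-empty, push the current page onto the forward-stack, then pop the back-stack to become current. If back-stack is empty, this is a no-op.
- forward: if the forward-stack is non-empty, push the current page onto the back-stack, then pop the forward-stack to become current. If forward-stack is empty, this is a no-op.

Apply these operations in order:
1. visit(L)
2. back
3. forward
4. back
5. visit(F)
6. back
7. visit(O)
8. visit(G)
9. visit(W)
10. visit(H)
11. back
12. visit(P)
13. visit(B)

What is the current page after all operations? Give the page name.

After 1 (visit(L)): cur=L back=1 fwd=0
After 2 (back): cur=HOME back=0 fwd=1
After 3 (forward): cur=L back=1 fwd=0
After 4 (back): cur=HOME back=0 fwd=1
After 5 (visit(F)): cur=F back=1 fwd=0
After 6 (back): cur=HOME back=0 fwd=1
After 7 (visit(O)): cur=O back=1 fwd=0
After 8 (visit(G)): cur=G back=2 fwd=0
After 9 (visit(W)): cur=W back=3 fwd=0
After 10 (visit(H)): cur=H back=4 fwd=0
After 11 (back): cur=W back=3 fwd=1
After 12 (visit(P)): cur=P back=4 fwd=0
After 13 (visit(B)): cur=B back=5 fwd=0

Answer: B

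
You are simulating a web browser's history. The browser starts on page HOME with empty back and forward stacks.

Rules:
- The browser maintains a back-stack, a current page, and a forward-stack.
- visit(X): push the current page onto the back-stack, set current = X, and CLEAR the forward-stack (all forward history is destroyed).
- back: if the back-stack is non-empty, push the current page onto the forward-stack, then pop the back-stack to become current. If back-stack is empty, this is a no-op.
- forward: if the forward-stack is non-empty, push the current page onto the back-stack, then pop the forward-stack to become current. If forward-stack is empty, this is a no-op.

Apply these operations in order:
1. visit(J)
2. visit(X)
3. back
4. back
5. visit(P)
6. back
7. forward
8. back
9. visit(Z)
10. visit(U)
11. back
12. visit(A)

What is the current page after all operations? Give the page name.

After 1 (visit(J)): cur=J back=1 fwd=0
After 2 (visit(X)): cur=X back=2 fwd=0
After 3 (back): cur=J back=1 fwd=1
After 4 (back): cur=HOME back=0 fwd=2
After 5 (visit(P)): cur=P back=1 fwd=0
After 6 (back): cur=HOME back=0 fwd=1
After 7 (forward): cur=P back=1 fwd=0
After 8 (back): cur=HOME back=0 fwd=1
After 9 (visit(Z)): cur=Z back=1 fwd=0
After 10 (visit(U)): cur=U back=2 fwd=0
After 11 (back): cur=Z back=1 fwd=1
After 12 (visit(A)): cur=A back=2 fwd=0

Answer: A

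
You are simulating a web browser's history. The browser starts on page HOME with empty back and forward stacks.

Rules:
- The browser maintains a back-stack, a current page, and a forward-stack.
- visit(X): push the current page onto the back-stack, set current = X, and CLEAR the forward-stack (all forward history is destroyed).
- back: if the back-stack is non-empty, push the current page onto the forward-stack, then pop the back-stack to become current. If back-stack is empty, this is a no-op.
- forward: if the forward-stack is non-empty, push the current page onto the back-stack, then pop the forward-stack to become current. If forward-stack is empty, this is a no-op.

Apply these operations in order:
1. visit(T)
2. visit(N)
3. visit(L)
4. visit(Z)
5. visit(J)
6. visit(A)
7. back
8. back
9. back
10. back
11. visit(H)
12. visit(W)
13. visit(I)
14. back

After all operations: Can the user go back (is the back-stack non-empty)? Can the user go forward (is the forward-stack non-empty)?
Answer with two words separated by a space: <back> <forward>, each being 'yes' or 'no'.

After 1 (visit(T)): cur=T back=1 fwd=0
After 2 (visit(N)): cur=N back=2 fwd=0
After 3 (visit(L)): cur=L back=3 fwd=0
After 4 (visit(Z)): cur=Z back=4 fwd=0
After 5 (visit(J)): cur=J back=5 fwd=0
After 6 (visit(A)): cur=A back=6 fwd=0
After 7 (back): cur=J back=5 fwd=1
After 8 (back): cur=Z back=4 fwd=2
After 9 (back): cur=L back=3 fwd=3
After 10 (back): cur=N back=2 fwd=4
After 11 (visit(H)): cur=H back=3 fwd=0
After 12 (visit(W)): cur=W back=4 fwd=0
After 13 (visit(I)): cur=I back=5 fwd=0
After 14 (back): cur=W back=4 fwd=1

Answer: yes yes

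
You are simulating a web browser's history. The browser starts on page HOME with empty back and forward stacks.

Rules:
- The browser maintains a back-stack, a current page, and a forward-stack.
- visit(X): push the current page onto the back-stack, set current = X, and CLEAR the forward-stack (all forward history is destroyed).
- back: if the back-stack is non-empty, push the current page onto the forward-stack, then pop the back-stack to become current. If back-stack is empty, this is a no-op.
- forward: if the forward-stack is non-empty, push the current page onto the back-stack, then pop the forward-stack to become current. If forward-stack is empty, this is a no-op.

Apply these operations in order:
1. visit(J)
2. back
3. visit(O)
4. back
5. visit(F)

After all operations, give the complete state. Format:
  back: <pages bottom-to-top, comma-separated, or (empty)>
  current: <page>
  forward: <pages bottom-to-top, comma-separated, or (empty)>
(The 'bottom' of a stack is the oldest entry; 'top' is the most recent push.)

Answer: back: HOME
current: F
forward: (empty)

Derivation:
After 1 (visit(J)): cur=J back=1 fwd=0
After 2 (back): cur=HOME back=0 fwd=1
After 3 (visit(O)): cur=O back=1 fwd=0
After 4 (back): cur=HOME back=0 fwd=1
After 5 (visit(F)): cur=F back=1 fwd=0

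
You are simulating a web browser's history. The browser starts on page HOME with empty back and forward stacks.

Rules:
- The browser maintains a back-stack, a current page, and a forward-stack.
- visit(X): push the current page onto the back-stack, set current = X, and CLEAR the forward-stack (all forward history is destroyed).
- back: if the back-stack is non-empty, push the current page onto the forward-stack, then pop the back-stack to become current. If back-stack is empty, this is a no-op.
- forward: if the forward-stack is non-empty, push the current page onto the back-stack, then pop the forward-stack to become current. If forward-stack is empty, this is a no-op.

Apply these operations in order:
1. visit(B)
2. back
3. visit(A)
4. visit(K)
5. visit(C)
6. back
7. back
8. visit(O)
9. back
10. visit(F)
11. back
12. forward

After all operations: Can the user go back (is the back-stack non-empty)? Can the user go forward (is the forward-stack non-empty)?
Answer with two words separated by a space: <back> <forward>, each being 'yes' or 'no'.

Answer: yes no

Derivation:
After 1 (visit(B)): cur=B back=1 fwd=0
After 2 (back): cur=HOME back=0 fwd=1
After 3 (visit(A)): cur=A back=1 fwd=0
After 4 (visit(K)): cur=K back=2 fwd=0
After 5 (visit(C)): cur=C back=3 fwd=0
After 6 (back): cur=K back=2 fwd=1
After 7 (back): cur=A back=1 fwd=2
After 8 (visit(O)): cur=O back=2 fwd=0
After 9 (back): cur=A back=1 fwd=1
After 10 (visit(F)): cur=F back=2 fwd=0
After 11 (back): cur=A back=1 fwd=1
After 12 (forward): cur=F back=2 fwd=0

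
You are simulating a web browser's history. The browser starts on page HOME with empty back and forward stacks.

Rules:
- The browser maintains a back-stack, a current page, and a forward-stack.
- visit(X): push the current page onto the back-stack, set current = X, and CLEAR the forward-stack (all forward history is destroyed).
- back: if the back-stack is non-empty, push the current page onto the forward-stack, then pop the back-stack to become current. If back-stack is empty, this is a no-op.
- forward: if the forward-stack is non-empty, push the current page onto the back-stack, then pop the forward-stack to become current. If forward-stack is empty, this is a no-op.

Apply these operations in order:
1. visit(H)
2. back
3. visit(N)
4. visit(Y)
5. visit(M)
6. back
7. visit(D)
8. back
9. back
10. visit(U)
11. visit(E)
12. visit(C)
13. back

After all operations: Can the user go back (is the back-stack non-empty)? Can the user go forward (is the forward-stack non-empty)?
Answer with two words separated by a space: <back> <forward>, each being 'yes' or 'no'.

Answer: yes yes

Derivation:
After 1 (visit(H)): cur=H back=1 fwd=0
After 2 (back): cur=HOME back=0 fwd=1
After 3 (visit(N)): cur=N back=1 fwd=0
After 4 (visit(Y)): cur=Y back=2 fwd=0
After 5 (visit(M)): cur=M back=3 fwd=0
After 6 (back): cur=Y back=2 fwd=1
After 7 (visit(D)): cur=D back=3 fwd=0
After 8 (back): cur=Y back=2 fwd=1
After 9 (back): cur=N back=1 fwd=2
After 10 (visit(U)): cur=U back=2 fwd=0
After 11 (visit(E)): cur=E back=3 fwd=0
After 12 (visit(C)): cur=C back=4 fwd=0
After 13 (back): cur=E back=3 fwd=1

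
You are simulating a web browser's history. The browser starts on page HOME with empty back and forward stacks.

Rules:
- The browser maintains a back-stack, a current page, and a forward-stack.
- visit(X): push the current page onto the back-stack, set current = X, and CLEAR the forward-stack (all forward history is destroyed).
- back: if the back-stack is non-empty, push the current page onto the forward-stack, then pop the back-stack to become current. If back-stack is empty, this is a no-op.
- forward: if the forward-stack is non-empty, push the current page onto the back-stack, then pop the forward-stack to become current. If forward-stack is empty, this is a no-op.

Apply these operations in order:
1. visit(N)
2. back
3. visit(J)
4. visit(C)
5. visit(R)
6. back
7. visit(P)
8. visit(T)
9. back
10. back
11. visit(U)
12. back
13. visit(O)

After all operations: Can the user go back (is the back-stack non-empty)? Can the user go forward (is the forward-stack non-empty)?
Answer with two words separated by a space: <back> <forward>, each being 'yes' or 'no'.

Answer: yes no

Derivation:
After 1 (visit(N)): cur=N back=1 fwd=0
After 2 (back): cur=HOME back=0 fwd=1
After 3 (visit(J)): cur=J back=1 fwd=0
After 4 (visit(C)): cur=C back=2 fwd=0
After 5 (visit(R)): cur=R back=3 fwd=0
After 6 (back): cur=C back=2 fwd=1
After 7 (visit(P)): cur=P back=3 fwd=0
After 8 (visit(T)): cur=T back=4 fwd=0
After 9 (back): cur=P back=3 fwd=1
After 10 (back): cur=C back=2 fwd=2
After 11 (visit(U)): cur=U back=3 fwd=0
After 12 (back): cur=C back=2 fwd=1
After 13 (visit(O)): cur=O back=3 fwd=0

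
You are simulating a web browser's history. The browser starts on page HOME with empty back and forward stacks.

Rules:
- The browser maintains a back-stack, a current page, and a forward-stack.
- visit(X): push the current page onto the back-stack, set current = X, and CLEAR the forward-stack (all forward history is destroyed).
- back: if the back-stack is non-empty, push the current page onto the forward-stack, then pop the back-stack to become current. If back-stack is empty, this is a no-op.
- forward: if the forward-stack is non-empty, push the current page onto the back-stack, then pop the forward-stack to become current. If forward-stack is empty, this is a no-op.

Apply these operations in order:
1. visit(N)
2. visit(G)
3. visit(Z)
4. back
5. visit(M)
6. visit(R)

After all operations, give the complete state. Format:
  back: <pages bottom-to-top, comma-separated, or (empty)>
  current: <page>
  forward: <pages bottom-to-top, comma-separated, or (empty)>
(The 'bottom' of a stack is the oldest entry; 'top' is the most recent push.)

Answer: back: HOME,N,G,M
current: R
forward: (empty)

Derivation:
After 1 (visit(N)): cur=N back=1 fwd=0
After 2 (visit(G)): cur=G back=2 fwd=0
After 3 (visit(Z)): cur=Z back=3 fwd=0
After 4 (back): cur=G back=2 fwd=1
After 5 (visit(M)): cur=M back=3 fwd=0
After 6 (visit(R)): cur=R back=4 fwd=0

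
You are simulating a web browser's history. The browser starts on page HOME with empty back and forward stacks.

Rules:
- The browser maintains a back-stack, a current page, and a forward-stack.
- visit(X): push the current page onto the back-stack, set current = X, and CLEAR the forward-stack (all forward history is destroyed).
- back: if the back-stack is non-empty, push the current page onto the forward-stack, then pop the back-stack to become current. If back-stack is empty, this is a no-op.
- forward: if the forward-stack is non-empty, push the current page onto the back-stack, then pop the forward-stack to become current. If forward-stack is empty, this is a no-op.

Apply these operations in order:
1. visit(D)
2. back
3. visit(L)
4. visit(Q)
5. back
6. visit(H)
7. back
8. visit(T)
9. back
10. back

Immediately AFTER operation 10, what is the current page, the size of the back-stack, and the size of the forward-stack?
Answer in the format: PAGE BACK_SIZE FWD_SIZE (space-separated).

After 1 (visit(D)): cur=D back=1 fwd=0
After 2 (back): cur=HOME back=0 fwd=1
After 3 (visit(L)): cur=L back=1 fwd=0
After 4 (visit(Q)): cur=Q back=2 fwd=0
After 5 (back): cur=L back=1 fwd=1
After 6 (visit(H)): cur=H back=2 fwd=0
After 7 (back): cur=L back=1 fwd=1
After 8 (visit(T)): cur=T back=2 fwd=0
After 9 (back): cur=L back=1 fwd=1
After 10 (back): cur=HOME back=0 fwd=2

HOME 0 2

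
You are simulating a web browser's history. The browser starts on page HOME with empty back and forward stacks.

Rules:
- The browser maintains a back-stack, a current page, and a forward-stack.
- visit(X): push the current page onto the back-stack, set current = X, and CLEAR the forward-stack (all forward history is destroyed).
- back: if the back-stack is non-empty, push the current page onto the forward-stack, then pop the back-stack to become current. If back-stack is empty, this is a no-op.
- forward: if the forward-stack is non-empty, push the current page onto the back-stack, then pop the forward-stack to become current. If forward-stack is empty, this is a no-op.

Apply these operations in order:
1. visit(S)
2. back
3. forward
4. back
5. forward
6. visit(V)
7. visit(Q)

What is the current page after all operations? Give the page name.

Answer: Q

Derivation:
After 1 (visit(S)): cur=S back=1 fwd=0
After 2 (back): cur=HOME back=0 fwd=1
After 3 (forward): cur=S back=1 fwd=0
After 4 (back): cur=HOME back=0 fwd=1
After 5 (forward): cur=S back=1 fwd=0
After 6 (visit(V)): cur=V back=2 fwd=0
After 7 (visit(Q)): cur=Q back=3 fwd=0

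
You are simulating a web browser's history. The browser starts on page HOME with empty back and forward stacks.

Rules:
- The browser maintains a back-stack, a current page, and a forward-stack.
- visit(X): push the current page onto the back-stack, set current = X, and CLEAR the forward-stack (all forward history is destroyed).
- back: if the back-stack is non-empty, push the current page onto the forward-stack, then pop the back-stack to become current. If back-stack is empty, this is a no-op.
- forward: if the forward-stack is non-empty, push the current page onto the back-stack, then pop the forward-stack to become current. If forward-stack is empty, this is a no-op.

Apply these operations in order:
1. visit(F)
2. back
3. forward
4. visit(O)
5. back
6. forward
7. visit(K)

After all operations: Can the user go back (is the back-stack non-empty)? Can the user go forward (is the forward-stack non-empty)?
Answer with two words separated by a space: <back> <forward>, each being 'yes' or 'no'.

After 1 (visit(F)): cur=F back=1 fwd=0
After 2 (back): cur=HOME back=0 fwd=1
After 3 (forward): cur=F back=1 fwd=0
After 4 (visit(O)): cur=O back=2 fwd=0
After 5 (back): cur=F back=1 fwd=1
After 6 (forward): cur=O back=2 fwd=0
After 7 (visit(K)): cur=K back=3 fwd=0

Answer: yes no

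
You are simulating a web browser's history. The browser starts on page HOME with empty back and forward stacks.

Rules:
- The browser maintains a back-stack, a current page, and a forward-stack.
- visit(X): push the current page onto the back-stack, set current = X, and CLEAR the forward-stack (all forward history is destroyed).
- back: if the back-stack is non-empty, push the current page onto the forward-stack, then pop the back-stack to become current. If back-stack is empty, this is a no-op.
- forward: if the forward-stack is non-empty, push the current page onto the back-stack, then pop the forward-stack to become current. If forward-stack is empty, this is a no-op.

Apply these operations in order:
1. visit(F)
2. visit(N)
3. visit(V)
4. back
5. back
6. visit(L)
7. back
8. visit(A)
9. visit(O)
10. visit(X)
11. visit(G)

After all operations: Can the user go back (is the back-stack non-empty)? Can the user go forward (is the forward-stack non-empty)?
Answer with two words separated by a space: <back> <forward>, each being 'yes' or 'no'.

After 1 (visit(F)): cur=F back=1 fwd=0
After 2 (visit(N)): cur=N back=2 fwd=0
After 3 (visit(V)): cur=V back=3 fwd=0
After 4 (back): cur=N back=2 fwd=1
After 5 (back): cur=F back=1 fwd=2
After 6 (visit(L)): cur=L back=2 fwd=0
After 7 (back): cur=F back=1 fwd=1
After 8 (visit(A)): cur=A back=2 fwd=0
After 9 (visit(O)): cur=O back=3 fwd=0
After 10 (visit(X)): cur=X back=4 fwd=0
After 11 (visit(G)): cur=G back=5 fwd=0

Answer: yes no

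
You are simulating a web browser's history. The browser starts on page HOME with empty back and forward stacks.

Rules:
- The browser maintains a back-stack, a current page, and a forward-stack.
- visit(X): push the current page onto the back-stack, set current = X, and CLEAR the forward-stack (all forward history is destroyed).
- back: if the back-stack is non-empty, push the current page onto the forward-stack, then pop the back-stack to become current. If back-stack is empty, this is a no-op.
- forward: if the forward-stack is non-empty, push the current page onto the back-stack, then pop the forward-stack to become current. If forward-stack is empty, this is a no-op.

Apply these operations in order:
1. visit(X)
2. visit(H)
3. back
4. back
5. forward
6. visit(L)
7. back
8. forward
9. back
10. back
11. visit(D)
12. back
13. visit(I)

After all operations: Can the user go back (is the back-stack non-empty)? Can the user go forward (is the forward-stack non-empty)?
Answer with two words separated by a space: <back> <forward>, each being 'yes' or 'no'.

After 1 (visit(X)): cur=X back=1 fwd=0
After 2 (visit(H)): cur=H back=2 fwd=0
After 3 (back): cur=X back=1 fwd=1
After 4 (back): cur=HOME back=0 fwd=2
After 5 (forward): cur=X back=1 fwd=1
After 6 (visit(L)): cur=L back=2 fwd=0
After 7 (back): cur=X back=1 fwd=1
After 8 (forward): cur=L back=2 fwd=0
After 9 (back): cur=X back=1 fwd=1
After 10 (back): cur=HOME back=0 fwd=2
After 11 (visit(D)): cur=D back=1 fwd=0
After 12 (back): cur=HOME back=0 fwd=1
After 13 (visit(I)): cur=I back=1 fwd=0

Answer: yes no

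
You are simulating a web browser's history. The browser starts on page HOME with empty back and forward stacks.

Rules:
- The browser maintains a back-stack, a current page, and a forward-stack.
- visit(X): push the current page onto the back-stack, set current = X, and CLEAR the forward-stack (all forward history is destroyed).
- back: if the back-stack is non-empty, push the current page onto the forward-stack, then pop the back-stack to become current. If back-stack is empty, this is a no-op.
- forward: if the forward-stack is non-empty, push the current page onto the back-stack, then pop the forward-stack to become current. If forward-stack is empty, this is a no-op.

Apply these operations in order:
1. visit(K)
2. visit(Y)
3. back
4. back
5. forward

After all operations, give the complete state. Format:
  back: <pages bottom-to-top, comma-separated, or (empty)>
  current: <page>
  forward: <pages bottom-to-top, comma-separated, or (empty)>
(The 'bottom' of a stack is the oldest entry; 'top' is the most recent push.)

Answer: back: HOME
current: K
forward: Y

Derivation:
After 1 (visit(K)): cur=K back=1 fwd=0
After 2 (visit(Y)): cur=Y back=2 fwd=0
After 3 (back): cur=K back=1 fwd=1
After 4 (back): cur=HOME back=0 fwd=2
After 5 (forward): cur=K back=1 fwd=1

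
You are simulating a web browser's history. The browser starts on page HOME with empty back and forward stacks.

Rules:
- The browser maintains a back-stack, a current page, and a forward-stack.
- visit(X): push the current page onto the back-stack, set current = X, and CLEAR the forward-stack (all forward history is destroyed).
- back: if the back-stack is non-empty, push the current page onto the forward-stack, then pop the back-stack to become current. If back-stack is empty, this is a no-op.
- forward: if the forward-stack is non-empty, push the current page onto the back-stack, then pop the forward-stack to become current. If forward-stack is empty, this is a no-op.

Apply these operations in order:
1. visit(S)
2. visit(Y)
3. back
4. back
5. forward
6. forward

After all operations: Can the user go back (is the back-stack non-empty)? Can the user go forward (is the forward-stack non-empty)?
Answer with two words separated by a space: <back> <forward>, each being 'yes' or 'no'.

After 1 (visit(S)): cur=S back=1 fwd=0
After 2 (visit(Y)): cur=Y back=2 fwd=0
After 3 (back): cur=S back=1 fwd=1
After 4 (back): cur=HOME back=0 fwd=2
After 5 (forward): cur=S back=1 fwd=1
After 6 (forward): cur=Y back=2 fwd=0

Answer: yes no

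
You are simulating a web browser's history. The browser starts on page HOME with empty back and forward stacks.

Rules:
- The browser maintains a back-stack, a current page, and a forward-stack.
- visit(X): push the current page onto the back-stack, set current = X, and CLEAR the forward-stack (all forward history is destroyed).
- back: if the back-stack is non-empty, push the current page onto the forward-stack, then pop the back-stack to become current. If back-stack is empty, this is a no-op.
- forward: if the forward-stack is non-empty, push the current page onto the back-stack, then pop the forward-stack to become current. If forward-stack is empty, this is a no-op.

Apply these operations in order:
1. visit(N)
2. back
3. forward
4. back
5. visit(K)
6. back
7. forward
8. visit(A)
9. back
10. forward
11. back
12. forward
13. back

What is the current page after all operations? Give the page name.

Answer: K

Derivation:
After 1 (visit(N)): cur=N back=1 fwd=0
After 2 (back): cur=HOME back=0 fwd=1
After 3 (forward): cur=N back=1 fwd=0
After 4 (back): cur=HOME back=0 fwd=1
After 5 (visit(K)): cur=K back=1 fwd=0
After 6 (back): cur=HOME back=0 fwd=1
After 7 (forward): cur=K back=1 fwd=0
After 8 (visit(A)): cur=A back=2 fwd=0
After 9 (back): cur=K back=1 fwd=1
After 10 (forward): cur=A back=2 fwd=0
After 11 (back): cur=K back=1 fwd=1
After 12 (forward): cur=A back=2 fwd=0
After 13 (back): cur=K back=1 fwd=1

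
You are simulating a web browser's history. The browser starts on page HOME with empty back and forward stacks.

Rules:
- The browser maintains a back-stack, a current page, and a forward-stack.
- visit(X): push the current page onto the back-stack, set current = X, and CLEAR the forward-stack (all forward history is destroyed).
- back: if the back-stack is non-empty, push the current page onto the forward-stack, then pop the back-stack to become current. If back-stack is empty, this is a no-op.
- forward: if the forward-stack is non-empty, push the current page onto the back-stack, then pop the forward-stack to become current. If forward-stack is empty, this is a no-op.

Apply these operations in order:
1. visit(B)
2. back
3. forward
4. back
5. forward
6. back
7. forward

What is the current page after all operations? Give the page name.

After 1 (visit(B)): cur=B back=1 fwd=0
After 2 (back): cur=HOME back=0 fwd=1
After 3 (forward): cur=B back=1 fwd=0
After 4 (back): cur=HOME back=0 fwd=1
After 5 (forward): cur=B back=1 fwd=0
After 6 (back): cur=HOME back=0 fwd=1
After 7 (forward): cur=B back=1 fwd=0

Answer: B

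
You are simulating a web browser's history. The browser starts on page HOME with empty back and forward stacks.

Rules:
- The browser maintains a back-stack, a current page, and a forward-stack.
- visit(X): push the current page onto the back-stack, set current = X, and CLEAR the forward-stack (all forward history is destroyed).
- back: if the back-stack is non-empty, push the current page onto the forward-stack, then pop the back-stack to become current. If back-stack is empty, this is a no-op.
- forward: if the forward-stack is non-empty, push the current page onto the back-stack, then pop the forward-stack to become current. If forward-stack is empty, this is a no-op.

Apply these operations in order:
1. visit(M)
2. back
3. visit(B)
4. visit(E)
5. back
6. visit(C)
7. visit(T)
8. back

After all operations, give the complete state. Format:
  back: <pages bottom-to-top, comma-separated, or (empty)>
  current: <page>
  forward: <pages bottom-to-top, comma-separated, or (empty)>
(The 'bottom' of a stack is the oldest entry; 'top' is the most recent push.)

After 1 (visit(M)): cur=M back=1 fwd=0
After 2 (back): cur=HOME back=0 fwd=1
After 3 (visit(B)): cur=B back=1 fwd=0
After 4 (visit(E)): cur=E back=2 fwd=0
After 5 (back): cur=B back=1 fwd=1
After 6 (visit(C)): cur=C back=2 fwd=0
After 7 (visit(T)): cur=T back=3 fwd=0
After 8 (back): cur=C back=2 fwd=1

Answer: back: HOME,B
current: C
forward: T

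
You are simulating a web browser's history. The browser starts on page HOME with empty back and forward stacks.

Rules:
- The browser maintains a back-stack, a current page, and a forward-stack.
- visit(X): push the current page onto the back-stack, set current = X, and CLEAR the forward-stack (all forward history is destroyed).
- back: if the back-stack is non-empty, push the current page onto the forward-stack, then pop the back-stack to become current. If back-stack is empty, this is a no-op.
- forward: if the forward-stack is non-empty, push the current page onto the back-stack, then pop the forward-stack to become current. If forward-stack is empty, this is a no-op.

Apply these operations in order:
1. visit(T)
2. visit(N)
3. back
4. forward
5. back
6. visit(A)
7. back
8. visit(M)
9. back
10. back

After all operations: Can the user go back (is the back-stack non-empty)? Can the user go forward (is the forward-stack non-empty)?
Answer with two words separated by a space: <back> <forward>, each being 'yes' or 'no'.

Answer: no yes

Derivation:
After 1 (visit(T)): cur=T back=1 fwd=0
After 2 (visit(N)): cur=N back=2 fwd=0
After 3 (back): cur=T back=1 fwd=1
After 4 (forward): cur=N back=2 fwd=0
After 5 (back): cur=T back=1 fwd=1
After 6 (visit(A)): cur=A back=2 fwd=0
After 7 (back): cur=T back=1 fwd=1
After 8 (visit(M)): cur=M back=2 fwd=0
After 9 (back): cur=T back=1 fwd=1
After 10 (back): cur=HOME back=0 fwd=2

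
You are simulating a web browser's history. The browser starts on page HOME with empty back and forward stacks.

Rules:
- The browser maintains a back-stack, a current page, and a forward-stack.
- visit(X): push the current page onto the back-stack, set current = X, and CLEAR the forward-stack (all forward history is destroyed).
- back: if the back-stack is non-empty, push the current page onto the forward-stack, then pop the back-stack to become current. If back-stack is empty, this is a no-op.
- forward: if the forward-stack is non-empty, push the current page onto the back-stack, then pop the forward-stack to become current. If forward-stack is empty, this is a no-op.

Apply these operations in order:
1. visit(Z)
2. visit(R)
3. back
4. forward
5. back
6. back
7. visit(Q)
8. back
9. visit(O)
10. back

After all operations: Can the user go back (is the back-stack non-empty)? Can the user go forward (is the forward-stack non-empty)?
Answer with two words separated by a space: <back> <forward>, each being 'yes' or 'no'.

Answer: no yes

Derivation:
After 1 (visit(Z)): cur=Z back=1 fwd=0
After 2 (visit(R)): cur=R back=2 fwd=0
After 3 (back): cur=Z back=1 fwd=1
After 4 (forward): cur=R back=2 fwd=0
After 5 (back): cur=Z back=1 fwd=1
After 6 (back): cur=HOME back=0 fwd=2
After 7 (visit(Q)): cur=Q back=1 fwd=0
After 8 (back): cur=HOME back=0 fwd=1
After 9 (visit(O)): cur=O back=1 fwd=0
After 10 (back): cur=HOME back=0 fwd=1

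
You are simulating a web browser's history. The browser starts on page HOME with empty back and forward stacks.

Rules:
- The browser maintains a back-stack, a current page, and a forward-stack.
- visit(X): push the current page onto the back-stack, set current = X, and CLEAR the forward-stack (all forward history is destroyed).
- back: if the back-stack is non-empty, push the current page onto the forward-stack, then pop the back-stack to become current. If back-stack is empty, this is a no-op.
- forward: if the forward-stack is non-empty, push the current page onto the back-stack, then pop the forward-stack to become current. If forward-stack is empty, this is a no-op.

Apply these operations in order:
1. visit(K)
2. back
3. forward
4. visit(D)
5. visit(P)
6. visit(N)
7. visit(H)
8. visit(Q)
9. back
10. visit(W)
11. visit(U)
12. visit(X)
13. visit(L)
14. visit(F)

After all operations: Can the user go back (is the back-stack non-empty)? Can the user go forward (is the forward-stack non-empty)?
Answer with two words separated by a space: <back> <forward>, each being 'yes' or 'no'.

Answer: yes no

Derivation:
After 1 (visit(K)): cur=K back=1 fwd=0
After 2 (back): cur=HOME back=0 fwd=1
After 3 (forward): cur=K back=1 fwd=0
After 4 (visit(D)): cur=D back=2 fwd=0
After 5 (visit(P)): cur=P back=3 fwd=0
After 6 (visit(N)): cur=N back=4 fwd=0
After 7 (visit(H)): cur=H back=5 fwd=0
After 8 (visit(Q)): cur=Q back=6 fwd=0
After 9 (back): cur=H back=5 fwd=1
After 10 (visit(W)): cur=W back=6 fwd=0
After 11 (visit(U)): cur=U back=7 fwd=0
After 12 (visit(X)): cur=X back=8 fwd=0
After 13 (visit(L)): cur=L back=9 fwd=0
After 14 (visit(F)): cur=F back=10 fwd=0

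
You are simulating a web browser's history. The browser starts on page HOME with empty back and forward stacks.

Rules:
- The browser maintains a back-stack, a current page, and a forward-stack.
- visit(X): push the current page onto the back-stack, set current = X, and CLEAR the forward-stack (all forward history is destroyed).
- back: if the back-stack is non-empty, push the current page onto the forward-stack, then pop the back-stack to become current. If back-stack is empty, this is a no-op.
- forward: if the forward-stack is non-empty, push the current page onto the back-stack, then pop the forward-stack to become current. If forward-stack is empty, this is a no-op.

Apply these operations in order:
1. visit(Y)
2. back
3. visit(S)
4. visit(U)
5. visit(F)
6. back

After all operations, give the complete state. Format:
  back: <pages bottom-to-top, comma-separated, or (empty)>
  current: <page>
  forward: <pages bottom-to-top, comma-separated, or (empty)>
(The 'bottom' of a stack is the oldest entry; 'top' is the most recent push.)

Answer: back: HOME,S
current: U
forward: F

Derivation:
After 1 (visit(Y)): cur=Y back=1 fwd=0
After 2 (back): cur=HOME back=0 fwd=1
After 3 (visit(S)): cur=S back=1 fwd=0
After 4 (visit(U)): cur=U back=2 fwd=0
After 5 (visit(F)): cur=F back=3 fwd=0
After 6 (back): cur=U back=2 fwd=1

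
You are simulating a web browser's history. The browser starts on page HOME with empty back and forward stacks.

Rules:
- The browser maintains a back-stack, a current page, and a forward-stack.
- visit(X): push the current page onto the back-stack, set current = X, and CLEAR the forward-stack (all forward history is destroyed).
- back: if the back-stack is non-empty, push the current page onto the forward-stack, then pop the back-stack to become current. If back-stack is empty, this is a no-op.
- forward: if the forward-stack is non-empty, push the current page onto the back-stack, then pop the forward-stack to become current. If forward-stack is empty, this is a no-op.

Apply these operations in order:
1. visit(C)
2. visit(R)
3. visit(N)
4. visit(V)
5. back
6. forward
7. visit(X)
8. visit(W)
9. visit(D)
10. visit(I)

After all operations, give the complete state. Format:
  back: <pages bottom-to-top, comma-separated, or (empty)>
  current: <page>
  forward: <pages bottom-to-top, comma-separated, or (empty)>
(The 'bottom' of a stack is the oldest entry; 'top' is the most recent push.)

Answer: back: HOME,C,R,N,V,X,W,D
current: I
forward: (empty)

Derivation:
After 1 (visit(C)): cur=C back=1 fwd=0
After 2 (visit(R)): cur=R back=2 fwd=0
After 3 (visit(N)): cur=N back=3 fwd=0
After 4 (visit(V)): cur=V back=4 fwd=0
After 5 (back): cur=N back=3 fwd=1
After 6 (forward): cur=V back=4 fwd=0
After 7 (visit(X)): cur=X back=5 fwd=0
After 8 (visit(W)): cur=W back=6 fwd=0
After 9 (visit(D)): cur=D back=7 fwd=0
After 10 (visit(I)): cur=I back=8 fwd=0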